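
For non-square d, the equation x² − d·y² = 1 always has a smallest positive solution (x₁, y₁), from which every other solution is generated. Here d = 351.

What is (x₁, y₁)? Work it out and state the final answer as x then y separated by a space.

62425 3332

√351 = [18; 1,2,1,3,2,2,2,3,1,2,1,36, …], period ℓ=12 (even) → k=11
i=0: a=18 ⇒ p=18, q=1
i=1: a=1 ⇒ p=19, q=1
i=2: a=2 ⇒ p=56, q=3
i=3: a=1 ⇒ p=75, q=4
…
i=6: a=2 ⇒ p=1555, q=83
i=7: a=2 ⇒ p=3747, q=200
…
i=10: a=2 ⇒ p=45882, q=2449
i=11: a=1 ⇒ p=62425, q=3332
→ (62425, 3332).  Check: 62425²=3896880625, 351·3332²=3896880624, difference 1.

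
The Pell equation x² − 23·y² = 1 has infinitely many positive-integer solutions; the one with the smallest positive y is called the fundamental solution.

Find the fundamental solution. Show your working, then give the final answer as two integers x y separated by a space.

24 5

√23 → a₀=4, period (1,3,1,8); ℓ=4 even so k=3
step 0: (4, 1)  from 4·(1,0) + (0,1)
step 1: (5, 1)  from 1·(4,1) + (1,0)
step 2: (19, 4)  from 3·(5,1) + (4,1)
step 3: (24, 5)  from 1·(19,4) + (5,1)
(x₁, y₁) = (24, 5);  24² − 23·5² = 1 ✓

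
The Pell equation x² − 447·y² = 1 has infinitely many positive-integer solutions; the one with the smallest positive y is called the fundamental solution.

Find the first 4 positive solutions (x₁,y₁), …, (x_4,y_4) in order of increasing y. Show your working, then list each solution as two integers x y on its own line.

√447 = [21; 7,42, …], period ℓ=2 (even) → k=1
step 0: (21, 1)  from 21·(1,0) + (0,1)
step 1: (148, 7)  from 7·(21,1) + (1,0)
(x₁, y₁) = (148, 7);  148² − 447·7² = 1 ✓
(x_2, y_2) = (148·148 + 447·7·7, 148·7 + 7·148) = (43807, 2072)
(x_3, y_3) = (148·43807 + 447·7·2072, 148·2072 + 7·43807) = (12966724, 613305)
(x_4, y_4) = (148·12966724 + 447·7·613305, 148·613305 + 7·12966724) = (3838106497, 181536208)

148 7
43807 2072
12966724 613305
3838106497 181536208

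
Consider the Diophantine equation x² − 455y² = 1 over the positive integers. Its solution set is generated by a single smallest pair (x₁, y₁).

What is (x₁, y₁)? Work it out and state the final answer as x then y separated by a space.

64 3

[21; 3,42] for √455; ℓ=2 ⇒ convergent index 1
k=0  a_k=21  p_k/q_k = 21/1
k=1  a_k=3  p_k/q_k = 64/3
fundamental: x₁=64, y₁=3  (since 4096 − 455·9 = 1)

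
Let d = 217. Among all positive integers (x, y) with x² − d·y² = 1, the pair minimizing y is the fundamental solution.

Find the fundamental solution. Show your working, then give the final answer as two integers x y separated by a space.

3844063 260952

√217 → a₀=14, period (1,2,1,2,1,…,2,1,28); ℓ=16 even so k=15
step 0: (14, 1)  from 14·(1,0) + (0,1)
…
step 3: (59, 4)  from 1·(44,3) + (15,1)
…
step 7: (3668, 249)  from 9·(383,26) + (221,15)
…
step 9: (139163, 9447)  from 9·(15055,1022) + (3668,249)
…
step 13: (1034361, 70217)  from 1·(740980,50301) + (293381,19916)
step 14: (2809702, 190735)  from 2·(1034361,70217) + (740980,50301)
step 15: (3844063, 260952)  from 1·(2809702,190735) + (1034361,70217)
(x₁, y₁) = (3844063, 260952);  3844063² − 217·260952² = 1 ✓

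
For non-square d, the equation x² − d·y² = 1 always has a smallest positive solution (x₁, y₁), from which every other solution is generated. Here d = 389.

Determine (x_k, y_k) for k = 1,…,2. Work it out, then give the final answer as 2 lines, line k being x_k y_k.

3287049 166660
21609382256801 1095639172680

√389 = [19; 1,2,1,1,1,1,2,1,38, …], period ℓ=9 (odd) → k=17
i=0: a=19 ⇒ p=19, q=1
i=1: a=1 ⇒ p=20, q=1
i=2: a=2 ⇒ p=59, q=3
…
i=5: a=1 ⇒ p=217, q=11
…
i=8: a=1 ⇒ p=1282, q=65
i=9: a=38 ⇒ p=49643, q=2517
i=10: a=1 ⇒ p=50925, q=2582
i=11: a=2 ⇒ p=151493, q=7681
…
i=13: a=1 ⇒ p=353911, q=17944
i=14: a=1 ⇒ p=556329, q=28207
…
i=16: a=2 ⇒ p=2376809, q=120509
i=17: a=1 ⇒ p=3287049, q=166660
→ (3287049, 166660).  Check: 3287049²=10804691128401, 389·166660²=10804691128400, difference 1.
(3287049+166660√389)^2 = 21609382256801 + 1095639172680√389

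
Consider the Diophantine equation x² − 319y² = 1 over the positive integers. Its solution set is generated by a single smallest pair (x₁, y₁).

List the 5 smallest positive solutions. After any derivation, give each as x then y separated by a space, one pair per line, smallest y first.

12901780 722361
332911854336799 18639485405160
8590311008090840302660 480965080021169647239
221660605515932150288251132801 12410611300231033623224965680
5719632734066677605580897309458268900 320237953322189008993822774252173561

d=319: √d = [17; 1,6,5,1,4,…,6,1,34] (ℓ=14, even), read p_13/q_13
a_0=17:  p_0=17·1+0=17,  q_0=17·0+1=1
a_1=1:  p_1=1·17+1=18,  q_1=1·1+0=1
a_2=6:  p_2=6·18+17=125,  q_2=6·1+1=7
…
a_5=4:  p_5=4·768+643=3715,  q_5=4·43+36=208
a_6=3:  p_6=3·3715+768=11913,  q_6=3·208+43=667
…
a_8=3:  p_8=3·15628+11913=58797,  q_8=3·875+667=3292
…
a_11=5:  p_11=5·309613+250816=1798881,  q_11=5·17335+14043=100718
a_12=6:  p_12=6·1798881+309613=11102899,  q_12=6·100718+17335=621643
a_13=1:  p_13=1·11102899+1798881=12901780,  q_13=1·621643+100718=722361
→ (12901780, 722361).  Check: 12901780²=166455927168400, 319·722361²=166455927168399, difference 1.
n=2: (12901780,722361)∘(12901780,722361) = (12901780·12901780+319·722361·722361, 12901780·722361+722361·12901780) = (332911854336799,18639485405160)
n=3: (332911854336799,18639485405160)∘(12901780,722361) = (12901780·332911854336799+319·722361·18639485405160, 12901780·18639485405160+722361·332911854336799) = (8590311008090840302660,480965080021169647239)
n=4: (8590311008090840302660,480965080021169647239)∘(12901780,722361) = (12901780·8590311008090840302660+319·722361·480965080021169647239, 12901780·480965080021169647239+722361·8590311008090840302660) = (221660605515932150288251132801,12410611300231033623224965680)
n=5: (221660605515932150288251132801,12410611300231033623224965680)∘(12901780,722361) = (12901780·221660605515932150288251132801+319·722361·12410611300231033623224965680, 12901780·12410611300231033623224965680+722361·221660605515932150288251132801) = (5719632734066677605580897309458268900,320237953322189008993822774252173561)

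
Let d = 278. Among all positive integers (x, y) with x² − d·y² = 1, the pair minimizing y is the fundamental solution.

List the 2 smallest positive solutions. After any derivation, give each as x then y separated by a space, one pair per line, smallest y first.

√278 = [16; 1,2,16,2,1,32, …], period ℓ=6 (even) → k=5
k=0  a_k=16  p_k/q_k = 16/1
k=1  a_k=1  p_k/q_k = 17/1
k=2  a_k=2  p_k/q_k = 50/3
…
k=4  a_k=2  p_k/q_k = 1684/101
k=5  a_k=1  p_k/q_k = 2501/150
→ (2501, 150).  Check: 2501²=6255001, 278·150²=6255000, difference 1.
k=2:  x_2 = 2501·2501+278·150·150 = 12510001,  y_2 = 2501·150+150·2501 = 750300

2501 150
12510001 750300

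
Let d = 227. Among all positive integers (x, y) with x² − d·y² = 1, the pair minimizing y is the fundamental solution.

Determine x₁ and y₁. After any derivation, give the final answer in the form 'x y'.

√227 = [15; 15,30, …], period ℓ=2 (even) → k=1
a_0=15:  p_0=15·1+0=15,  q_0=15·0+1=1
a_1=15:  p_1=15·15+1=226,  q_1=15·1+0=15
→ (226, 15).  Check: 226²=51076, 227·15²=51075, difference 1.

226 15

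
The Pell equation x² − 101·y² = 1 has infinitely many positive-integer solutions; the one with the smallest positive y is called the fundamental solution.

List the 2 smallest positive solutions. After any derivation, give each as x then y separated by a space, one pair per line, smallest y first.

[10; 20] for √101; ℓ=1 ⇒ convergent index 1
a_0=10:  p_0=10·1+0=10,  q_0=10·0+1=1
a_1=20:  p_1=20·10+1=201,  q_1=20·1+0=20
→ (201, 20).  Check: 201²=40401, 101·20²=40400, difference 1.
(x_2, y_2) = (201·201 + 101·20·20, 201·20 + 20·201) = (80801, 8040)

201 20
80801 8040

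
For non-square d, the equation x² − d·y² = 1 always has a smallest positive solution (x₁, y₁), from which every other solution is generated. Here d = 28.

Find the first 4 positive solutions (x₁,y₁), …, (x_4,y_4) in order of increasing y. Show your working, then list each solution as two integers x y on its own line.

√28 → a₀=5, period (3,2,3,10); ℓ=4 even so k=3
step 0: (5, 1)  from 5·(1,0) + (0,1)
…
step 2: (37, 7)  from 2·(16,3) + (5,1)
step 3: (127, 24)  from 3·(37,7) + (16,3)
fundamental: x₁=127, y₁=24  (since 16129 − 28·576 = 1)
k=2:  x_2 = 127·127+28·24·24 = 32257,  y_2 = 127·24+24·127 = 6096
k=3:  x_3 = 127·32257+28·24·6096 = 8193151,  y_3 = 127·6096+24·32257 = 1548360
k=4:  x_4 = 127·8193151+28·24·1548360 = 2081028097,  y_4 = 127·1548360+24·8193151 = 393277344

127 24
32257 6096
8193151 1548360
2081028097 393277344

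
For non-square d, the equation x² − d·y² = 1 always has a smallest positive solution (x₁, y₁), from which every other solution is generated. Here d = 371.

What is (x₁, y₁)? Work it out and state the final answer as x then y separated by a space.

1695 88

√371 → a₀=19, period (3,1,4,1,3,38); ℓ=6 even so k=5
a_0=19:  p_0=19·1+0=19,  q_0=19·0+1=1
a_1=3:  p_1=3·19+1=58,  q_1=3·1+0=3
a_2=1:  p_2=1·58+19=77,  q_2=1·3+1=4
a_3=4:  p_3=4·77+58=366,  q_3=4·4+3=19
a_4=1:  p_4=1·366+77=443,  q_4=1·19+4=23
a_5=3:  p_5=3·443+366=1695,  q_5=3·23+19=88
→ (1695, 88).  Check: 1695²=2873025, 371·88²=2873024, difference 1.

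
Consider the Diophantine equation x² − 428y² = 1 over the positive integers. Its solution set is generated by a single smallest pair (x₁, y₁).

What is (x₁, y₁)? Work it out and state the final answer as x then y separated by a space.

1850887 89466

√428 → a₀=20, period (1,2,4,1,5,10,5,1,4,2,1,40); ℓ=12 even so k=11
a_0=20:  p_0=20·1+0=20,  q_0=20·0+1=1
…
a_3=4:  p_3=4·62+21=269,  q_3=4·3+1=13
…
a_5=5:  p_5=5·331+269=1924,  q_5=5·16+13=93
a_6=10:  p_6=10·1924+331=19571,  q_6=10·93+16=946
…
a_8=1:  p_8=1·99779+19571=119350,  q_8=1·4823+946=5769
…
a_10=2:  p_10=2·577179+119350=1273708,  q_10=2·27899+5769=61567
a_11=1:  p_11=1·1273708+577179=1850887,  q_11=1·61567+27899=89466
(x₁, y₁) = (1850887, 89466);  1850887² − 428·89466² = 1 ✓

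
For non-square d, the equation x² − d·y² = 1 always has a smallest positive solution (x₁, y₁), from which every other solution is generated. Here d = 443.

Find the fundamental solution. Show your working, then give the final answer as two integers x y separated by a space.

√443 → a₀=21, period (21,42); ℓ=2 even so k=1
a_0=21:  p_0=21·1+0=21,  q_0=21·0+1=1
a_1=21:  p_1=21·21+1=442,  q_1=21·1+0=21
fundamental: x₁=442, y₁=21  (since 195364 − 443·441 = 1)

442 21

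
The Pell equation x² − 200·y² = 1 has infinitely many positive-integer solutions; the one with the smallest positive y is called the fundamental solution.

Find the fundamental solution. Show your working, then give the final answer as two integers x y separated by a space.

[14; 7,28] for √200; ℓ=2 ⇒ convergent index 1
i=0: a=14 ⇒ p=14, q=1
i=1: a=7 ⇒ p=99, q=7
→ (99, 7).  Check: 99²=9801, 200·7²=9800, difference 1.

99 7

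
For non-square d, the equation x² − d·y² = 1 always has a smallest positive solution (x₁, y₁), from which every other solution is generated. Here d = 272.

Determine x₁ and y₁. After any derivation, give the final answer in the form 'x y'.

√272 → a₀=16, period (2,32); ℓ=2 even so k=1
i=0: a=16 ⇒ p=16, q=1
i=1: a=2 ⇒ p=33, q=2
(x₁, y₁) = (33, 2);  33² − 272·2² = 1 ✓

33 2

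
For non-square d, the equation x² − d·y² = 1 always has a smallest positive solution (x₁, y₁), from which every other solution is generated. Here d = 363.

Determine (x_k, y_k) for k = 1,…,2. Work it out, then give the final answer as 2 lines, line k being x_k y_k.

362 19
262087 13756

d=363: √d = [19; 19,38] (ℓ=2, even), read p_1/q_1
i=0: a=19 ⇒ p=19, q=1
i=1: a=19 ⇒ p=362, q=19
fundamental: x₁=362, y₁=19  (since 131044 − 363·361 = 1)
n=2: (362,19)∘(362,19) = (362·362+363·19·19, 362·19+19·362) = (262087,13756)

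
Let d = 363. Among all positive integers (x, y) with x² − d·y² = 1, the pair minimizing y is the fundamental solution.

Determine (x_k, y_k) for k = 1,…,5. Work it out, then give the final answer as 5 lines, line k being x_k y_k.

d=363: √d = [19; 19,38] (ℓ=2, even), read p_1/q_1
i=0: a=19 ⇒ p=19, q=1
i=1: a=19 ⇒ p=362, q=19
(x₁, y₁) = (362, 19);  362² − 363·19² = 1 ✓
(362+19√363)^2 = 262087 + 13756√363
(362+19√363)^3 = 189750626 + 9959325√363
(362+19√363)^4 = 137379191137 + 7210537544√363
(362+19√363)^5 = 99462344632562 + 5220419222531√363

362 19
262087 13756
189750626 9959325
137379191137 7210537544
99462344632562 5220419222531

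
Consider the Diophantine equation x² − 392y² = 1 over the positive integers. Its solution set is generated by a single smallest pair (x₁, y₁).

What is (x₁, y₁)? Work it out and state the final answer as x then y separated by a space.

d=392: √d = [19; 1,3,1,38] (ℓ=4, even), read p_3/q_3
k=0  a_k=19  p_k/q_k = 19/1
k=1  a_k=1  p_k/q_k = 20/1
k=2  a_k=3  p_k/q_k = 79/4
k=3  a_k=1  p_k/q_k = 99/5
(x₁, y₁) = (99, 5);  99² − 392·5² = 1 ✓

99 5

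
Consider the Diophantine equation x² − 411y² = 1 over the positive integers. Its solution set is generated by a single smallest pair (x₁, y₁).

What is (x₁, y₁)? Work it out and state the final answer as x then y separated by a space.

√411 = [20; 3,1,1,1,19,1,1,1,3,40, …], period ℓ=10 (even) → k=9
a_0=20:  p_0=20·1+0=20,  q_0=20·0+1=1
a_1=3:  p_1=3·20+1=61,  q_1=3·1+0=3
a_2=1:  p_2=1·61+20=81,  q_2=1·3+1=4
a_3=1:  p_3=1·81+61=142,  q_3=1·4+3=7
a_4=1:  p_4=1·142+81=223,  q_4=1·7+4=11
a_5=19:  p_5=19·223+142=4379,  q_5=19·11+7=216
a_6=1:  p_6=1·4379+223=4602,  q_6=1·216+11=227
a_7=1:  p_7=1·4602+4379=8981,  q_7=1·227+216=443
a_8=1:  p_8=1·8981+4602=13583,  q_8=1·443+227=670
a_9=3:  p_9=3·13583+8981=49730,  q_9=3·670+443=2453
→ (49730, 2453).  Check: 49730²=2473072900, 411·2453²=2473072899, difference 1.

49730 2453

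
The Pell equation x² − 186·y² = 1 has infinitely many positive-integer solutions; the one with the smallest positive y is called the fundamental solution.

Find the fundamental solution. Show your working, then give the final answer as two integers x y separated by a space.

√186 → a₀=13, period (1,1,1,3,4,3,1,1,1,26); ℓ=10 even so k=9
i=0: a=13 ⇒ p=13, q=1
…
i=2: a=1 ⇒ p=27, q=2
…
i=6: a=3 ⇒ p=2073, q=152
i=7: a=1 ⇒ p=2714, q=199
i=8: a=1 ⇒ p=4787, q=351
i=9: a=1 ⇒ p=7501, q=550
→ (7501, 550).  Check: 7501²=56265001, 186·550²=56265000, difference 1.

7501 550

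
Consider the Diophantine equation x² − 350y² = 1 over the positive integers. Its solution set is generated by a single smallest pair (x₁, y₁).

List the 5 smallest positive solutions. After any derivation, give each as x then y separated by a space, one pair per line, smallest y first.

[18; 1,2,2,2,1,36] for √350; ℓ=6 ⇒ convergent index 5
k=0  a_k=18  p_k/q_k = 18/1
…
k=3  a_k=2  p_k/q_k = 131/7
k=4  a_k=2  p_k/q_k = 318/17
k=5  a_k=1  p_k/q_k = 449/24
→ (449, 24).  Check: 449²=201601, 350·24²=201600, difference 1.
(x_2, y_2) = (449·449 + 350·24·24, 449·24 + 24·449) = (403201, 21552)
(x_3, y_3) = (449·403201 + 350·24·21552, 449·21552 + 24·403201) = (362074049, 19353672)
(x_4, y_4) = (449·362074049 + 350·24·19353672, 449·19353672 + 24·362074049) = (325142092801, 17379575904)
(x_5, y_5) = (449·325142092801 + 350·24·17379575904, 449·17379575904 + 24·325142092801) = (291977237261249, 15606839808120)

449 24
403201 21552
362074049 19353672
325142092801 17379575904
291977237261249 15606839808120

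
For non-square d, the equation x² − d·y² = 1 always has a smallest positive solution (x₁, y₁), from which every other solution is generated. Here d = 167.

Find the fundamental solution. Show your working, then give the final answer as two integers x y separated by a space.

168 13

d=167: √d = [12; 1,11,1,24] (ℓ=4, even), read p_3/q_3
k=0  a_k=12  p_k/q_k = 12/1
…
k=2  a_k=11  p_k/q_k = 155/12
k=3  a_k=1  p_k/q_k = 168/13
fundamental: x₁=168, y₁=13  (since 28224 − 167·169 = 1)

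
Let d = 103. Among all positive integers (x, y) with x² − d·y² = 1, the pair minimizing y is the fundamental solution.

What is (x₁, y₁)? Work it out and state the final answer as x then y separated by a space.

227528 22419

√103 = [10; 6,1,2,1,1,9,1,1,2,1,6,20, …], period ℓ=12 (even) → k=11
a_0=10:  p_0=10·1+0=10,  q_0=10·0+1=1
a_1=6:  p_1=6·10+1=61,  q_1=6·1+0=6
a_2=1:  p_2=1·61+10=71,  q_2=1·6+1=7
a_3=2:  p_3=2·71+61=203,  q_3=2·7+6=20
a_4=1:  p_4=1·203+71=274,  q_4=1·20+7=27
a_5=1:  p_5=1·274+203=477,  q_5=1·27+20=47
a_6=9:  p_6=9·477+274=4567,  q_6=9·47+27=450
…
a_8=1:  p_8=1·5044+4567=9611,  q_8=1·497+450=947
a_9=2:  p_9=2·9611+5044=24266,  q_9=2·947+497=2391
a_10=1:  p_10=1·24266+9611=33877,  q_10=1·2391+947=3338
a_11=6:  p_11=6·33877+24266=227528,  q_11=6·3338+2391=22419
(x₁, y₁) = (227528, 22419);  227528² − 103·22419² = 1 ✓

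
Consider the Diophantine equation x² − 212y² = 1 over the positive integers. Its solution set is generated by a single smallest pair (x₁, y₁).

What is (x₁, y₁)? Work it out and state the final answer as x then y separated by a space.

66249 4550

[14; 1,1,3,1,1,…,1,1,28] for √212; ℓ=14 ⇒ convergent index 13
a_0=14:  p_0=14·1+0=14,  q_0=14·0+1=1
a_1=1:  p_1=1·14+1=15,  q_1=1·1+0=1
a_2=1:  p_2=1·15+14=29,  q_2=1·1+1=2
a_3=3:  p_3=3·29+15=102,  q_3=3·2+1=7
a_4=1:  p_4=1·102+29=131,  q_4=1·7+2=9
a_5=1:  p_5=1·131+102=233,  q_5=1·9+7=16
a_6=1:  p_6=1·233+131=364,  q_6=1·16+9=25
…
a_8=1:  p_8=1·2417+364=2781,  q_8=1·166+25=191
…
a_12=1:  p_12=1·29135+7979=37114,  q_12=1·2001+548=2549
a_13=1:  p_13=1·37114+29135=66249,  q_13=1·2549+2001=4550
(x₁, y₁) = (66249, 4550);  66249² − 212·4550² = 1 ✓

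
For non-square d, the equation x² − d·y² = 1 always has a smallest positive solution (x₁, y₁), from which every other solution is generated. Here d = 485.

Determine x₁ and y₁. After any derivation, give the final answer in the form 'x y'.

√485 = [22; 44, …], period ℓ=1 (odd) → k=1
k=0  a_k=22  p_k/q_k = 22/1
k=1  a_k=44  p_k/q_k = 969/44
fundamental: x₁=969, y₁=44  (since 938961 − 485·1936 = 1)

969 44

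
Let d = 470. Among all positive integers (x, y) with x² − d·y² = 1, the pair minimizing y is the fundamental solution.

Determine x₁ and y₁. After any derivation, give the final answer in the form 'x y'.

1691 78

d=470: √d = [21; 1,2,8,2,1,42] (ℓ=6, even), read p_5/q_5
step 0: (21, 1)  from 21·(1,0) + (0,1)
…
step 4: (1149, 53)  from 2·(542,25) + (65,3)
step 5: (1691, 78)  from 1·(1149,53) + (542,25)
(x₁, y₁) = (1691, 78);  1691² − 470·78² = 1 ✓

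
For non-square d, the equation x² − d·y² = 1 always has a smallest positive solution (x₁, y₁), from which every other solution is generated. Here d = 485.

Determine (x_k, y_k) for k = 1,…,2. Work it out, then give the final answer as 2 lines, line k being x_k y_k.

969 44
1877921 85272

d=485: √d = [22; 44] (ℓ=1, odd), read p_1/q_1
i=0: a=22 ⇒ p=22, q=1
i=1: a=44 ⇒ p=969, q=44
(x₁, y₁) = (969, 44);  969² − 485·44² = 1 ✓
n=2: (969,44)∘(969,44) = (969·969+485·44·44, 969·44+44·969) = (1877921,85272)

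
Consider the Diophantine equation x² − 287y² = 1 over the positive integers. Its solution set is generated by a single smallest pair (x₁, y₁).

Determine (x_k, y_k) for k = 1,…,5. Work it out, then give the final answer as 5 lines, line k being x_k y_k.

288 17
165887 9792
95550624 5640175
55036993537 3248731008
31701212726688 1871263420433

[16; 1,15,1,32] for √287; ℓ=4 ⇒ convergent index 3
i=0: a=16 ⇒ p=16, q=1
i=1: a=1 ⇒ p=17, q=1
i=2: a=15 ⇒ p=271, q=16
i=3: a=1 ⇒ p=288, q=17
(x₁, y₁) = (288, 17);  288² − 287·17² = 1 ✓
n=2: (288,17)∘(288,17) = (288·288+287·17·17, 288·17+17·288) = (165887,9792)
n=3: (165887,9792)∘(288,17) = (288·165887+287·17·9792, 288·9792+17·165887) = (95550624,5640175)
n=4: (95550624,5640175)∘(288,17) = (288·95550624+287·17·5640175, 288·5640175+17·95550624) = (55036993537,3248731008)
n=5: (55036993537,3248731008)∘(288,17) = (288·55036993537+287·17·3248731008, 288·3248731008+17·55036993537) = (31701212726688,1871263420433)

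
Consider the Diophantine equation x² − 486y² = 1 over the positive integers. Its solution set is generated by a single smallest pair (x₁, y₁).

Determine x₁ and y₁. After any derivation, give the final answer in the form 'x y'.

485 22

d=486: √d = [22; 22,44] (ℓ=2, even), read p_1/q_1
step 0: (22, 1)  from 22·(1,0) + (0,1)
step 1: (485, 22)  from 22·(22,1) + (1,0)
(x₁, y₁) = (485, 22);  485² − 486·22² = 1 ✓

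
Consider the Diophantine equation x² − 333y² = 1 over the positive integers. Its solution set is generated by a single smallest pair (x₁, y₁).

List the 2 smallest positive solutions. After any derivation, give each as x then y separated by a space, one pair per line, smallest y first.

[18; 4,36] for √333; ℓ=2 ⇒ convergent index 1
a_0=18:  p_0=18·1+0=18,  q_0=18·0+1=1
a_1=4:  p_1=4·18+1=73,  q_1=4·1+0=4
→ (73, 4).  Check: 73²=5329, 333·4²=5328, difference 1.
k=2:  x_2 = 73·73+333·4·4 = 10657,  y_2 = 73·4+4·73 = 584

73 4
10657 584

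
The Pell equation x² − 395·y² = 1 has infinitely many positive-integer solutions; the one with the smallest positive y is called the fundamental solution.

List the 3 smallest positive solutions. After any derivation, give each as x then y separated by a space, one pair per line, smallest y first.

159 8
50561 2544
16078239 808984

√395 = [19; 1,6,1,38, …], period ℓ=4 (even) → k=3
a_0=19:  p_0=19·1+0=19,  q_0=19·0+1=1
a_1=1:  p_1=1·19+1=20,  q_1=1·1+0=1
a_2=6:  p_2=6·20+19=139,  q_2=6·1+1=7
a_3=1:  p_3=1·139+20=159,  q_3=1·7+1=8
→ (159, 8).  Check: 159²=25281, 395·8²=25280, difference 1.
(159+8√395)^2 = 50561 + 2544√395
(159+8√395)^3 = 16078239 + 808984√395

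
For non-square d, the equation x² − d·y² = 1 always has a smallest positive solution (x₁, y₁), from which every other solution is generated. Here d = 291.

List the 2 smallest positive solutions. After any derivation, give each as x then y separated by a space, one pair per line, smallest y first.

√291 → a₀=17, period (17,34); ℓ=2 even so k=1
k=0  a_k=17  p_k/q_k = 17/1
k=1  a_k=17  p_k/q_k = 290/17
(x₁, y₁) = (290, 17);  290² − 291·17² = 1 ✓
(290+17√291)^2 = 168199 + 9860√291

290 17
168199 9860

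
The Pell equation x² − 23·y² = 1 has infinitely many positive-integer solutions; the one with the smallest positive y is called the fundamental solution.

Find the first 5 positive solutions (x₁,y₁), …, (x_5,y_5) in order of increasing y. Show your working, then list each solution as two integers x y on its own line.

24 5
1151 240
55224 11515
2649601 552480
127125624 26507525

√23 = [4; 1,3,1,8, …], period ℓ=4 (even) → k=3
i=0: a=4 ⇒ p=4, q=1
i=1: a=1 ⇒ p=5, q=1
i=2: a=3 ⇒ p=19, q=4
i=3: a=1 ⇒ p=24, q=5
→ (24, 5).  Check: 24²=576, 23·5²=575, difference 1.
(x_2, y_2) = (24·24 + 23·5·5, 24·5 + 5·24) = (1151, 240)
(x_3, y_3) = (24·1151 + 23·5·240, 24·240 + 5·1151) = (55224, 11515)
(x_4, y_4) = (24·55224 + 23·5·11515, 24·11515 + 5·55224) = (2649601, 552480)
(x_5, y_5) = (24·2649601 + 23·5·552480, 24·552480 + 5·2649601) = (127125624, 26507525)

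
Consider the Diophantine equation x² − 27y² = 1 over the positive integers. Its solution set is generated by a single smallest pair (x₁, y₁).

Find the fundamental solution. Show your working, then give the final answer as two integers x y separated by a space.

√27 = [5; 5,10, …], period ℓ=2 (even) → k=1
k=0  a_k=5  p_k/q_k = 5/1
k=1  a_k=5  p_k/q_k = 26/5
→ (26, 5).  Check: 26²=676, 27·5²=675, difference 1.

26 5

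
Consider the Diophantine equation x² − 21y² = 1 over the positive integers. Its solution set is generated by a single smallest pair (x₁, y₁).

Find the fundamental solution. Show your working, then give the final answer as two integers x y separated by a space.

55 12

√21 = [4; 1,1,2,1,1,8, …], period ℓ=6 (even) → k=5
i=0: a=4 ⇒ p=4, q=1
i=1: a=1 ⇒ p=5, q=1
…
i=4: a=1 ⇒ p=32, q=7
i=5: a=1 ⇒ p=55, q=12
→ (55, 12).  Check: 55²=3025, 21·12²=3024, difference 1.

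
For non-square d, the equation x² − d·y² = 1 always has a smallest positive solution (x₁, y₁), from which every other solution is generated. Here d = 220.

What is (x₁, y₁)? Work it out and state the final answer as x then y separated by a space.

89 6

√220 → a₀=14, period (1,4,1,28); ℓ=4 even so k=3
step 0: (14, 1)  from 14·(1,0) + (0,1)
step 1: (15, 1)  from 1·(14,1) + (1,0)
step 2: (74, 5)  from 4·(15,1) + (14,1)
step 3: (89, 6)  from 1·(74,5) + (15,1)
(x₁, y₁) = (89, 6);  89² − 220·6² = 1 ✓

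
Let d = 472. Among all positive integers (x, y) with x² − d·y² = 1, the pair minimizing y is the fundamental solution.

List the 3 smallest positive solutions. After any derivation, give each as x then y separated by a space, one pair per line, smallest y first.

√472 → a₀=21, period (1,2,1,1,1,…,2,1,42); ℓ=14 even so k=13
step 0: (21, 1)  from 21·(1,0) + (0,1)
step 1: (22, 1)  from 1·(21,1) + (1,0)
…
step 5: (239, 11)  from 1·(152,7) + (87,4)
…
step 7: (5779, 266)  from 5·(1108,51) + (239,11)
step 8: (24224, 1115)  from 4·(5779,266) + (1108,51)
step 9: (30003, 1381)  from 1·(24224,1115) + (5779,266)
step 10: (54227, 2496)  from 1·(30003,1381) + (24224,1115)
step 11: (84230, 3877)  from 1·(54227,2496) + (30003,1381)
step 12: (222687, 10250)  from 2·(84230,3877) + (54227,2496)
step 13: (306917, 14127)  from 1·(222687,10250) + (84230,3877)
fundamental: x₁=306917, y₁=14127  (since 94198044889 − 472·199572129 = 1)
n=2: (306917,14127)∘(306917,14127) = (306917·306917+472·14127·14127, 306917·14127+14127·306917) = (188396089777,8671632918)
n=3: (188396089777,8671632918)∘(306917,14127) = (306917·188396089777+472·14127·8671632918, 306917·8671632918+14127·188396089777) = (115643925371868101,5322943120573485)

306917 14127
188396089777 8671632918
115643925371868101 5322943120573485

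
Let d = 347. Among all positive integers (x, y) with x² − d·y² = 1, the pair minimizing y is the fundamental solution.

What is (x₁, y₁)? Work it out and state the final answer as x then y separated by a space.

641602 34443

√347 → a₀=18, period (1,1,1,2,4,…,1,1,36); ℓ=14 even so k=13
i=0: a=18 ⇒ p=18, q=1
i=1: a=1 ⇒ p=19, q=1
i=2: a=1 ⇒ p=37, q=2
…
i=4: a=2 ⇒ p=149, q=8
i=5: a=4 ⇒ p=652, q=35
i=6: a=1 ⇒ p=801, q=43
i=7: a=17 ⇒ p=14269, q=766
i=8: a=1 ⇒ p=15070, q=809
i=9: a=4 ⇒ p=74549, q=4002
i=10: a=2 ⇒ p=164168, q=8813
i=11: a=1 ⇒ p=238717, q=12815
i=12: a=1 ⇒ p=402885, q=21628
i=13: a=1 ⇒ p=641602, q=34443
fundamental: x₁=641602, y₁=34443  (since 411653126404 − 347·1186320249 = 1)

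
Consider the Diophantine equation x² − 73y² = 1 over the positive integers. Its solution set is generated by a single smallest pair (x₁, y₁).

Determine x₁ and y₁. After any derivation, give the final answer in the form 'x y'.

d=73: √d = [8; 1,1,5,5,1,1,16] (ℓ=7, odd), read p_13/q_13
a_0=8:  p_0=8·1+0=8,  q_0=8·0+1=1
…
a_3=5:  p_3=5·17+9=94,  q_3=5·2+1=11
a_4=5:  p_4=5·94+17=487,  q_4=5·11+2=57
…
a_12=1:  p_12=1·1040241+200767=1241008,  q_12=1·121751+23498=145249
a_13=1:  p_13=1·1241008+1040241=2281249,  q_13=1·145249+121751=267000
(x₁, y₁) = (2281249, 267000);  2281249² − 73·267000² = 1 ✓

2281249 267000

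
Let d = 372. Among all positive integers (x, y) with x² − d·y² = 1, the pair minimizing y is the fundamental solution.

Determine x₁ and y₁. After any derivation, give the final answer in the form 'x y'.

12151 630

√372 → a₀=19, period (3,2,12,2,3,38); ℓ=6 even so k=5
a_0=19:  p_0=19·1+0=19,  q_0=19·0+1=1
a_1=3:  p_1=3·19+1=58,  q_1=3·1+0=3
…
a_4=2:  p_4=2·1678+135=3491,  q_4=2·87+7=181
a_5=3:  p_5=3·3491+1678=12151,  q_5=3·181+87=630
fundamental: x₁=12151, y₁=630  (since 147646801 − 372·396900 = 1)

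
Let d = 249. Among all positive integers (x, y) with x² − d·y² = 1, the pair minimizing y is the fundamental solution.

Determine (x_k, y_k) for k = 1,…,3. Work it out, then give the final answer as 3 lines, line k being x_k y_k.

8553815 542076
146335502108449 9273635639880
2503453625935556812055 158649927281879742324

[15; 1,3,1,1,5,…,3,1,30] for √249; ℓ=16 ⇒ convergent index 15
a_0=15:  p_0=15·1+0=15,  q_0=15·0+1=1
…
a_2=3:  p_2=3·16+15=63,  q_2=3·1+1=4
…
a_4=1:  p_4=1·79+63=142,  q_4=1·5+4=9
…
a_9=3:  p_9=3·36751+3582=113835,  q_9=3·2329+227=7214
…
a_12=1:  p_12=1·866765+150586=1017351,  q_12=1·54929+9543=64472
a_13=1:  p_13=1·1017351+866765=1884116,  q_13=1·64472+54929=119401
a_14=3:  p_14=3·1884116+1017351=6669699,  q_14=3·119401+64472=422675
a_15=1:  p_15=1·6669699+1884116=8553815,  q_15=1·422675+119401=542076
(x₁, y₁) = (8553815, 542076);  8553815² − 249·542076² = 1 ✓
k=2:  x_2 = 8553815·8553815+249·542076·542076 = 146335502108449,  y_2 = 8553815·542076+542076·8553815 = 9273635639880
k=3:  x_3 = 8553815·146335502108449+249·542076·9273635639880 = 2503453625935556812055,  y_3 = 8553815·9273635639880+542076·146335502108449 = 158649927281879742324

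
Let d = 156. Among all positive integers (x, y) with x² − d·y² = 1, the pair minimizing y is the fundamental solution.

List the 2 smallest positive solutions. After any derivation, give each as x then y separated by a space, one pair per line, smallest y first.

d=156: √d = [12; 2,24] (ℓ=2, even), read p_1/q_1
a_0=12:  p_0=12·1+0=12,  q_0=12·0+1=1
a_1=2:  p_1=2·12+1=25,  q_1=2·1+0=2
fundamental: x₁=25, y₁=2  (since 625 − 156·4 = 1)
(x_2, y_2) = (25·25 + 156·2·2, 25·2 + 2·25) = (1249, 100)

25 2
1249 100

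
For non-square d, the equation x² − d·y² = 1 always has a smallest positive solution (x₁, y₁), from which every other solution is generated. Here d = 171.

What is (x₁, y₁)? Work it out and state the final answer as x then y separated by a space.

170 13

[13; 13,26] for √171; ℓ=2 ⇒ convergent index 1
k=0  a_k=13  p_k/q_k = 13/1
k=1  a_k=13  p_k/q_k = 170/13
→ (170, 13).  Check: 170²=28900, 171·13²=28899, difference 1.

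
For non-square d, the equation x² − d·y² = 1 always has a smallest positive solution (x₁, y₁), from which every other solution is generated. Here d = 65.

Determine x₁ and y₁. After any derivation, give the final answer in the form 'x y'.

[8; 16] for √65; ℓ=1 ⇒ convergent index 1
i=0: a=8 ⇒ p=8, q=1
i=1: a=16 ⇒ p=129, q=16
(x₁, y₁) = (129, 16);  129² − 65·16² = 1 ✓

129 16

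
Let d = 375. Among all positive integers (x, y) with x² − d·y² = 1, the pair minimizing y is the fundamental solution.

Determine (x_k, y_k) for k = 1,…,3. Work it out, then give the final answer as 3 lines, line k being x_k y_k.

15124 781
457470751 23623688
13837575261124 714569313843

d=375: √d = [19; 2,1,2,1,5,1,2,1,2,38] (ℓ=10, even), read p_9/q_9
i=0: a=19 ⇒ p=19, q=1
i=1: a=2 ⇒ p=39, q=2
i=2: a=1 ⇒ p=58, q=3
i=3: a=2 ⇒ p=155, q=8
i=4: a=1 ⇒ p=213, q=11
i=5: a=5 ⇒ p=1220, q=63
…
i=7: a=2 ⇒ p=4086, q=211
i=8: a=1 ⇒ p=5519, q=285
i=9: a=2 ⇒ p=15124, q=781
(x₁, y₁) = (15124, 781);  15124² − 375·781² = 1 ✓
(x_2, y_2) = (15124·15124 + 375·781·781, 15124·781 + 781·15124) = (457470751, 23623688)
(x_3, y_3) = (15124·457470751 + 375·781·23623688, 15124·23623688 + 781·457470751) = (13837575261124, 714569313843)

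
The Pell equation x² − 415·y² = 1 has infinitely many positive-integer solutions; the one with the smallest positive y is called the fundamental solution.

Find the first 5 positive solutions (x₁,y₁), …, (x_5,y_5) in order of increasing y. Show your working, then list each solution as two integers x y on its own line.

√415 = [20; 2,1,2,4,6,…,1,2,40, …], period ℓ=16 (even) → k=15
i=0: a=20 ⇒ p=20, q=1
i=1: a=2 ⇒ p=41, q=2
i=2: a=1 ⇒ p=61, q=3
…
i=8: a=3 ⇒ p=33939, q=1666
…
i=14: a=1 ⇒ p=6841255, q=335824
i=15: a=2 ⇒ p=18412804, q=903849
fundamental: x₁=18412804, y₁=903849  (since 339031351142416 − 415·816943014801 = 1)
(18412804+903849√415)^2 = 678062702284831 + 33284788965192√415
(18412804+903849√415)^3 = 24970071273761872339444 + 1225732590794885332887√415
(18412804+903849√415)^4 = 919538056459614718055705397121 + 45138347901436822389057205104√415
(18412804+903849√415)^5 = 33862548008263614468078655355989935124 + 1662247105585933832332453329850170345√415

18412804 903849
678062702284831 33284788965192
24970071273761872339444 1225732590794885332887
919538056459614718055705397121 45138347901436822389057205104
33862548008263614468078655355989935124 1662247105585933832332453329850170345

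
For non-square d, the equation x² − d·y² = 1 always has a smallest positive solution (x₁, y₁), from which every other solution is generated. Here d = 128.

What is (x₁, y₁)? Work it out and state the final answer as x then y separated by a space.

√128 = [11; 3,5,3,22, …], period ℓ=4 (even) → k=3
a_0=11:  p_0=11·1+0=11,  q_0=11·0+1=1
a_1=3:  p_1=3·11+1=34,  q_1=3·1+0=3
a_2=5:  p_2=5·34+11=181,  q_2=5·3+1=16
a_3=3:  p_3=3·181+34=577,  q_3=3·16+3=51
(x₁, y₁) = (577, 51);  577² − 128·51² = 1 ✓

577 51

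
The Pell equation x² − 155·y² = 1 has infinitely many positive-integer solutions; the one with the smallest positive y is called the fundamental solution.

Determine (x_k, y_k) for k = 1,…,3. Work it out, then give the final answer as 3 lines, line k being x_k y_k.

√155 → a₀=12, period (2,4,2,24); ℓ=4 even so k=3
step 0: (12, 1)  from 12·(1,0) + (0,1)
step 1: (25, 2)  from 2·(12,1) + (1,0)
step 2: (112, 9)  from 4·(25,2) + (12,1)
step 3: (249, 20)  from 2·(112,9) + (25,2)
fundamental: x₁=249, y₁=20  (since 62001 − 155·400 = 1)
(x_2, y_2) = (249·249 + 155·20·20, 249·20 + 20·249) = (124001, 9960)
(x_3, y_3) = (249·124001 + 155·20·9960, 249·9960 + 20·124001) = (61752249, 4960060)

249 20
124001 9960
61752249 4960060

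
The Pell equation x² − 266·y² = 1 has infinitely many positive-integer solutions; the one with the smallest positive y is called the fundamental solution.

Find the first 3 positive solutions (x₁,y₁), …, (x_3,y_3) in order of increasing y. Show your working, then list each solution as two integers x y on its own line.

685 42
938449 57540
1285674445 78829758

√266 = [16; 3,4,3,32, …], period ℓ=4 (even) → k=3
a_0=16:  p_0=16·1+0=16,  q_0=16·0+1=1
a_1=3:  p_1=3·16+1=49,  q_1=3·1+0=3
a_2=4:  p_2=4·49+16=212,  q_2=4·3+1=13
a_3=3:  p_3=3·212+49=685,  q_3=3·13+3=42
fundamental: x₁=685, y₁=42  (since 469225 − 266·1764 = 1)
k=2:  x_2 = 685·685+266·42·42 = 938449,  y_2 = 685·42+42·685 = 57540
k=3:  x_3 = 685·938449+266·42·57540 = 1285674445,  y_3 = 685·57540+42·938449 = 78829758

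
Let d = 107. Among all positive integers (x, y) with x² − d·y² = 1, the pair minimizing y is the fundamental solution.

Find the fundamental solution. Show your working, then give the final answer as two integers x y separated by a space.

[10; 2,1,9,1,2,20] for √107; ℓ=6 ⇒ convergent index 5
step 0: (10, 1)  from 10·(1,0) + (0,1)
…
step 3: (300, 29)  from 9·(31,3) + (21,2)
step 4: (331, 32)  from 1·(300,29) + (31,3)
step 5: (962, 93)  from 2·(331,32) + (300,29)
(x₁, y₁) = (962, 93);  962² − 107·93² = 1 ✓

962 93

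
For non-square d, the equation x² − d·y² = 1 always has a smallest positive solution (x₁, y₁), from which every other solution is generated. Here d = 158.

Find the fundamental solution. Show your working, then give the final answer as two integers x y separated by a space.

7743 616

√158 = [12; 1,1,3,12,3,1,1,24, …], period ℓ=8 (even) → k=7
i=0: a=12 ⇒ p=12, q=1
i=1: a=1 ⇒ p=13, q=1
…
i=3: a=3 ⇒ p=88, q=7
i=4: a=12 ⇒ p=1081, q=86
…
i=6: a=1 ⇒ p=4412, q=351
i=7: a=1 ⇒ p=7743, q=616
fundamental: x₁=7743, y₁=616  (since 59954049 − 158·379456 = 1)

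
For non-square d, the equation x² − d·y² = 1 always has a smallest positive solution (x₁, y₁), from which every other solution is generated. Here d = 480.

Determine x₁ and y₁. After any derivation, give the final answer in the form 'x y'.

√480 = [21; 1,9,1,42, …], period ℓ=4 (even) → k=3
i=0: a=21 ⇒ p=21, q=1
…
i=2: a=9 ⇒ p=219, q=10
i=3: a=1 ⇒ p=241, q=11
fundamental: x₁=241, y₁=11  (since 58081 − 480·121 = 1)

241 11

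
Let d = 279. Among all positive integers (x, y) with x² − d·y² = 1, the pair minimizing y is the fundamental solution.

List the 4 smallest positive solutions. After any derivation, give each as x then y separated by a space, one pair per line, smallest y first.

1520 91
4620799 276640
14047227440 840985509
42703566796801 2556595670720

[16; 1,2,2,1,2,2,1,32] for √279; ℓ=8 ⇒ convergent index 7
k=0  a_k=16  p_k/q_k = 16/1
k=1  a_k=1  p_k/q_k = 17/1
…
k=3  a_k=2  p_k/q_k = 117/7
k=4  a_k=1  p_k/q_k = 167/10
…
k=6  a_k=2  p_k/q_k = 1069/64
k=7  a_k=1  p_k/q_k = 1520/91
(x₁, y₁) = (1520, 91);  1520² − 279·91² = 1 ✓
n=2: (1520,91)∘(1520,91) = (1520·1520+279·91·91, 1520·91+91·1520) = (4620799,276640)
n=3: (4620799,276640)∘(1520,91) = (1520·4620799+279·91·276640, 1520·276640+91·4620799) = (14047227440,840985509)
n=4: (14047227440,840985509)∘(1520,91) = (1520·14047227440+279·91·840985509, 1520·840985509+91·14047227440) = (42703566796801,2556595670720)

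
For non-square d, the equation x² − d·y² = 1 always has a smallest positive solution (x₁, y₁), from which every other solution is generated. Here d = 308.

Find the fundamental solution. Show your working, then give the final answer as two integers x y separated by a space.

351 20

√308 = [17; 1,1,4,1,1,34, …], period ℓ=6 (even) → k=5
k=0  a_k=17  p_k/q_k = 17/1
…
k=4  a_k=1  p_k/q_k = 193/11
k=5  a_k=1  p_k/q_k = 351/20
(x₁, y₁) = (351, 20);  351² − 308·20² = 1 ✓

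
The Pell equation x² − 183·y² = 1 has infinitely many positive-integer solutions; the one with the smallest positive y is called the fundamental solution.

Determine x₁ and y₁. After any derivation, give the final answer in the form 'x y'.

√183 = [13; 1,1,8,1,1,26, …], period ℓ=6 (even) → k=5
k=0  a_k=13  p_k/q_k = 13/1
…
k=3  a_k=8  p_k/q_k = 230/17
k=4  a_k=1  p_k/q_k = 257/19
k=5  a_k=1  p_k/q_k = 487/36
→ (487, 36).  Check: 487²=237169, 183·36²=237168, difference 1.

487 36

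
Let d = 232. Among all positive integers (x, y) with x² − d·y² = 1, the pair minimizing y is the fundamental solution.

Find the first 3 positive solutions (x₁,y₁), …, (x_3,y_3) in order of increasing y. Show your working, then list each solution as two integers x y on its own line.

[15; 4,3,7,3,4,30] for √232; ℓ=6 ⇒ convergent index 5
i=0: a=15 ⇒ p=15, q=1
…
i=2: a=3 ⇒ p=198, q=13
…
i=4: a=3 ⇒ p=4539, q=298
i=5: a=4 ⇒ p=19603, q=1287
(x₁, y₁) = (19603, 1287);  19603² − 232·1287² = 1 ✓
n=2: (19603,1287)∘(19603,1287) = (19603·19603+232·1287·1287, 19603·1287+1287·19603) = (768555217,50458122)
n=3: (768555217,50458122)∘(19603,1287) = (19603·768555217+232·1287·50458122, 19603·50458122+1287·768555217) = (30131975818099,1978261129845)

19603 1287
768555217 50458122
30131975818099 1978261129845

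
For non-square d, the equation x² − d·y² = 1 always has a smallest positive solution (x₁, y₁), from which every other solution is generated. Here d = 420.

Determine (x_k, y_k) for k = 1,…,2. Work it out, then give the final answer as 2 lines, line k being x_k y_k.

[20; 2,40] for √420; ℓ=2 ⇒ convergent index 1
step 0: (20, 1)  from 20·(1,0) + (0,1)
step 1: (41, 2)  from 2·(20,1) + (1,0)
(x₁, y₁) = (41, 2);  41² − 420·2² = 1 ✓
n=2: (41,2)∘(41,2) = (41·41+420·2·2, 41·2+2·41) = (3361,164)

41 2
3361 164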